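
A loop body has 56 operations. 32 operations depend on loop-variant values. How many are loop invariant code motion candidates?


Invariant candidates = total - loop-dependent
= 56 - 32 = 24

24


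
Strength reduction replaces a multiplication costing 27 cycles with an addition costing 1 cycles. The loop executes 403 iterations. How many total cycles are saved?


Per-iteration saving = 27 - 1 = 26
Total saved = 403 * 26 = 10478

10478


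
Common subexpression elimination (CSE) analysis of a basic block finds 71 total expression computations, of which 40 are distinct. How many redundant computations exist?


CSE count = total expressions - unique expressions
= 71 - 40 = 31

31


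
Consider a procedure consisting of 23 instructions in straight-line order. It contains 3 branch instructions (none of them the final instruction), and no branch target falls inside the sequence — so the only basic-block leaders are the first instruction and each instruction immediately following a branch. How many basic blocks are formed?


With no in-sequence branch targets, the leaders are the first instruction plus the instruction after each branch.
Number of basic blocks = branches + 1
= 3 + 1 = 4

4


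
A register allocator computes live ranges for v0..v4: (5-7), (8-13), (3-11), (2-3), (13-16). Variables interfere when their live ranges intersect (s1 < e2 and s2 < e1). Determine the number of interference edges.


Check all pairs for overlapping intervals.
Two intervals (s1,e1) and (s2,e2) overlap if s1 < e2 and s2 < e1.
v0 (5-7) vs v1..v4: overlaps v2 -> 1
v1 (8-13) vs v2..v4: overlaps v2 -> 1
v2 (3-11) vs v3..v4: overlaps none -> 0
v3 (2-3) vs v4: overlaps none -> 0
Total overlapping pairs = 1 + 1 + 0 + 0 = 2

2


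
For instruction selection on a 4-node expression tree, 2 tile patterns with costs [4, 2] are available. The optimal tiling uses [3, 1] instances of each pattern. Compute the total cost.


Total cost = sum(count_i * cost_i)
= 3*4 + 1*2
= 14

14


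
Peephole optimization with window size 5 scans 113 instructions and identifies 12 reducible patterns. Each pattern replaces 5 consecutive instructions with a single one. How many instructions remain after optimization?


Each match removes 4 instructions.
Total removed = 12 * 4 = 48
Remaining = 113 - 48 = 65

65


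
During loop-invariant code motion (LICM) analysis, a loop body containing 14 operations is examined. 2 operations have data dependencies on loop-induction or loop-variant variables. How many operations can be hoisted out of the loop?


Invariant candidates = total - loop-dependent
= 14 - 2 = 12

12


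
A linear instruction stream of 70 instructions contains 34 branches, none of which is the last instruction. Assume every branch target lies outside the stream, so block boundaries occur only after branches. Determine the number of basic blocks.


With no in-sequence branch targets, the leaders are the first instruction plus the instruction after each branch.
Number of basic blocks = branches + 1
= 34 + 1 = 35

35


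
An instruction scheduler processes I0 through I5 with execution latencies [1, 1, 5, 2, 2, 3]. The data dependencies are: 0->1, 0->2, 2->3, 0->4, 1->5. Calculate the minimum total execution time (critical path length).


Compute longest path through dependency graph: dist(Ik) = max over predecessors of dist + latency(Ik).
dist(I0) = latency 1 = 1
dist(I1) = dist(I0) + 1 = 1 + 1 = 2
dist(I2) = dist(I0) + 5 = 1 + 5 = 6
dist(I3) = dist(I2) + 2 = 6 + 2 = 8
dist(I4) = dist(I0) + 2 = 1 + 2 = 3
dist(I5) = dist(I1) + 3 = 2 + 3 = 5
Critical path = max dist = 8

8


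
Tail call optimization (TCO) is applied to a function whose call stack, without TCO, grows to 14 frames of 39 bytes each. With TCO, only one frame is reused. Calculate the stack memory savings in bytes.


Without TCO: 14 * 39 = 546 bytes
With TCO: reuse 1 frame = 39 bytes
Savings = 546 - 39 = 507

507


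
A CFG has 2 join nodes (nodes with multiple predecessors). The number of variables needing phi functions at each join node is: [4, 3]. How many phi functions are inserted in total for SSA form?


Total phi functions = sum of phi functions at each join node
= 4 + 3 = 7

7


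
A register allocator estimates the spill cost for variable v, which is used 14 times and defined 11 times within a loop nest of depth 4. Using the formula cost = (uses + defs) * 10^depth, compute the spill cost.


uses + defs = 14 + 11 = 25
10^4 = 10000
Spill cost = 25 * 10000 = 250000

250000


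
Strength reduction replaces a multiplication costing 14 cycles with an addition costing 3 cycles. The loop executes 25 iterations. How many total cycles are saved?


Per-iteration saving = 14 - 3 = 11
Total saved = 25 * 11 = 275

275


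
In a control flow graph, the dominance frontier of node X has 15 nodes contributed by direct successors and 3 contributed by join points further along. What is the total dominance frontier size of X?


DF(X) = direct successor contributions + join point contributions
= 15 + 3 = 18

18


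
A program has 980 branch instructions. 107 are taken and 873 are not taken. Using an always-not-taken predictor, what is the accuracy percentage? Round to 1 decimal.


Predictor: always-not-taken
Correct predictions = 873
Accuracy = 873 / 980 * 100 = 89.1%

89.1


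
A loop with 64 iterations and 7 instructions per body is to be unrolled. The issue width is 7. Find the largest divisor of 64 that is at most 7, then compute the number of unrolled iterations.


Largest divisor of 64 <= 7 is 4
New iterations = 64 / 4 = 16

16


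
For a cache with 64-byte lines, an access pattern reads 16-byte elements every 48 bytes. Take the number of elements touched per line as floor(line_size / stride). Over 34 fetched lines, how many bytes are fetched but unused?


Elements per line = floor(64 / 48) = 1
Bytes used per line = 1 * 16 = 16
Wasted per line = 64 - 16 = 48
Total wasted = 48 * 34 = 1632

1632


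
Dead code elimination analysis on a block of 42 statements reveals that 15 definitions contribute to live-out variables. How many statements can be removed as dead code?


Dead code = total statements - live definitions
= 42 - 15 = 27

27


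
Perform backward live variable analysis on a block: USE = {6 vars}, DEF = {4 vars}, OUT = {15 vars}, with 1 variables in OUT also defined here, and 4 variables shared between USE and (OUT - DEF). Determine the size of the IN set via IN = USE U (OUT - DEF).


OUT - DEF: 15 - 1 = 14
|IN| = |USE| + |OUT - DEF| - |USE ∩ (OUT - DEF)| = 6 + 14 - 4 = 16

16


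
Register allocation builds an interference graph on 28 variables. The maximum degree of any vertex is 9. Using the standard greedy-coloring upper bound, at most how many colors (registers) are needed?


Greedy coloring never needs more than (max_degree + 1) colors: when coloring a vertex, at most max_degree neighbors are already colored.
Upper bound = 9 + 1 = 10

10


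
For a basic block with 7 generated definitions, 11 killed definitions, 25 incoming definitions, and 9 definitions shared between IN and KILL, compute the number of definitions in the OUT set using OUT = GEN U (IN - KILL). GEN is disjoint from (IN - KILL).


IN - KILL: 25 - 9 = 16 surviving definitions
OUT = GEN + surviving = 7 + 16 = 23

23


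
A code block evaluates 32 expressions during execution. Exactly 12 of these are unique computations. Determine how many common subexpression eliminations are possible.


CSE count = total expressions - unique expressions
= 32 - 12 = 20

20


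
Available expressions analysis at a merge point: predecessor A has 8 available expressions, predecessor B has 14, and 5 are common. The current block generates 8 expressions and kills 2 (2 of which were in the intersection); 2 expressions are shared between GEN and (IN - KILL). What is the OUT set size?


IN = intersection of predecessors = 5
IN - KILL = 5 - 2 = 3
|OUT| = |GEN| + |IN - KILL| - |GEN ∩ (IN - KILL)| = 8 + 3 - 2 = 9

9


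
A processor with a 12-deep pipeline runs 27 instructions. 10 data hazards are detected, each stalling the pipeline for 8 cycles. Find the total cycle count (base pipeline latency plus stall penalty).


Base cycles = 12 + 27 - 1 = 38
Total stalls = 10 * 8 = 80
Total = 38 + 80 = 118

118


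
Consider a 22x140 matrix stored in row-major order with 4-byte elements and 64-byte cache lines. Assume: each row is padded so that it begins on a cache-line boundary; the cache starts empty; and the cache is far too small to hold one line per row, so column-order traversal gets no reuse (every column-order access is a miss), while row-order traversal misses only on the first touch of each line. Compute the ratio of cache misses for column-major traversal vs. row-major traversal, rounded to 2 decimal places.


Each row occupies 140 * 4 = 560 bytes and starts on a line boundary, so it spans ceil(560 / 64) = 9 cache lines.
Row-major traversal misses (one per line touched): 22 * ceil(140 * 4 / 64) = 198
Column-major traversal misses (no reuse, every access misses): 22 * 140 = 3080
Ratio = 3080 / 198 = 15.56

15.56


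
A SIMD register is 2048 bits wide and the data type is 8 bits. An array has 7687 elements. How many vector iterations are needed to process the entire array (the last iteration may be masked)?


Width = 2048 / 8 = 256 elements per vector op
Iterations = ceil(7687 / 256) = 31

31


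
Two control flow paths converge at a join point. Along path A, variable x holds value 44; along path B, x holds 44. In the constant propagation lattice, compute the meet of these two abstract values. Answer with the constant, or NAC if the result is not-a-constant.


Meet operation: if both paths give the same constant, result is that constant; if they differ, result is NAC (not-a-constant).
Path A: 44, Path B: 44 -> equal
Result: constant -> 44

44


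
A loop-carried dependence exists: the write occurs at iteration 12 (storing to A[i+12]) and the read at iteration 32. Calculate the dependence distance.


Distance = read iteration - write iteration
= 32 - 12 = 20

20


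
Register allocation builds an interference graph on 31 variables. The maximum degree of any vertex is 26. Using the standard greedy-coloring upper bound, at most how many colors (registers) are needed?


Greedy coloring never needs more than (max_degree + 1) colors: when coloring a vertex, at most max_degree neighbors are already colored.
Upper bound = 26 + 1 = 27

27


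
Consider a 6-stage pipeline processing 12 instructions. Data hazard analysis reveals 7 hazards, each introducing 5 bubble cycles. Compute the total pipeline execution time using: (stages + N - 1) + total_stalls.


Base cycles = 6 + 12 - 1 = 17
Total stalls = 7 * 5 = 35
Total = 17 + 35 = 52

52


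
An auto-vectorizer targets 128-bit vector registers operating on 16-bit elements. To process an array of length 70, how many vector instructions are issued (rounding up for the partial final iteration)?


Width = 128 / 16 = 8 elements per vector op
Iterations = ceil(70 / 8) = 9

9


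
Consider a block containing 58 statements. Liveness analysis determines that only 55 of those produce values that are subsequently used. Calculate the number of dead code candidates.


Dead code = total statements - live definitions
= 58 - 55 = 3

3


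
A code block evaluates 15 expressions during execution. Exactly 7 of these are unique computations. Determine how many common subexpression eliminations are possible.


CSE count = total expressions - unique expressions
= 15 - 7 = 8

8


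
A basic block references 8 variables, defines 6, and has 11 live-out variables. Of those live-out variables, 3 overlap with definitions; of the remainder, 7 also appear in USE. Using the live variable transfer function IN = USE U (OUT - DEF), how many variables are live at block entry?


OUT - DEF: 11 - 3 = 8
|IN| = |USE| + |OUT - DEF| - |USE ∩ (OUT - DEF)| = 8 + 8 - 7 = 9

9


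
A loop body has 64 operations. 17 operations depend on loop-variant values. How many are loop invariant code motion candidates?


Invariant candidates = total - loop-dependent
= 64 - 17 = 47

47


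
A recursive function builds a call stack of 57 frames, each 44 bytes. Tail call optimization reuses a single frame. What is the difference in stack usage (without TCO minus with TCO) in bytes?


Without TCO: 57 * 44 = 2508 bytes
With TCO: reuse 1 frame = 44 bytes
Savings = 2508 - 44 = 2464

2464


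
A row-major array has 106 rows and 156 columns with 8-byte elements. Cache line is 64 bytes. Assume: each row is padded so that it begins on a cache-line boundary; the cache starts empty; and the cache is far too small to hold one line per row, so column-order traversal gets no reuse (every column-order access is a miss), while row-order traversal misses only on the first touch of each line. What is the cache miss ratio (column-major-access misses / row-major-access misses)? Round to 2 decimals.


Each row occupies 156 * 8 = 1248 bytes and starts on a line boundary, so it spans ceil(1248 / 64) = 20 cache lines.
Row-major traversal misses (one per line touched): 106 * ceil(156 * 8 / 64) = 2120
Column-major traversal misses (no reuse, every access misses): 106 * 156 = 16536
Ratio = 16536 / 2120 = 7.8

7.8


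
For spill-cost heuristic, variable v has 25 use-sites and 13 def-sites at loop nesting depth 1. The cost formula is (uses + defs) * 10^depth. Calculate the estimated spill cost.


uses + defs = 25 + 13 = 38
10^1 = 10
Spill cost = 38 * 10 = 380

380


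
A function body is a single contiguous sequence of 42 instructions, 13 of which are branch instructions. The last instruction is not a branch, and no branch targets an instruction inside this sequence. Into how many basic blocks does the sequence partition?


With no in-sequence branch targets, the leaders are the first instruction plus the instruction after each branch.
Number of basic blocks = branches + 1
= 13 + 1 = 14

14


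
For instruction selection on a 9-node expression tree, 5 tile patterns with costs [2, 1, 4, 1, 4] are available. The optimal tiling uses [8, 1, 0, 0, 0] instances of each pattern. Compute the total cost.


Total cost = sum(count_i * cost_i)
= 8*2 + 1*1 + 0*4 + 0*1 + 0*4
= 17

17


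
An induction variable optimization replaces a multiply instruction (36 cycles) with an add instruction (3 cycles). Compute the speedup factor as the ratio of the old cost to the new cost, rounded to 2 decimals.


Ratio = mult_cost / add_cost = 36 / 3 = 12.0

12.0


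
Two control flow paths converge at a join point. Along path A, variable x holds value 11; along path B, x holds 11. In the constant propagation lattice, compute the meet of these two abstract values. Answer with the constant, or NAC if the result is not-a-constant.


Meet operation: if both paths give the same constant, result is that constant; if they differ, result is NAC (not-a-constant).
Path A: 11, Path B: 11 -> equal
Result: constant -> 11

11


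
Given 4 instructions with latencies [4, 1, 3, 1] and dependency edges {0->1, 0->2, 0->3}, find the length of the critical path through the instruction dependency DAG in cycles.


Compute longest path through dependency graph: dist(Ik) = max over predecessors of dist + latency(Ik).
dist(I0) = latency 4 = 4
dist(I1) = dist(I0) + 1 = 4 + 1 = 5
dist(I2) = dist(I0) + 3 = 4 + 3 = 7
dist(I3) = dist(I0) + 1 = 4 + 1 = 5
Critical path = max dist = 7

7


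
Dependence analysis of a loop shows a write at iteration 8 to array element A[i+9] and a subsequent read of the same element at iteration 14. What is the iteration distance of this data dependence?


Distance = read iteration - write iteration
= 14 - 8 = 6

6


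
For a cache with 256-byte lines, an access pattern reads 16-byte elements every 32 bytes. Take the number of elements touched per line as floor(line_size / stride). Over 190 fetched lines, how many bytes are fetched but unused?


Elements per line = floor(256 / 32) = 8
Bytes used per line = 8 * 16 = 128
Wasted per line = 256 - 128 = 128
Total wasted = 128 * 190 = 24320

24320


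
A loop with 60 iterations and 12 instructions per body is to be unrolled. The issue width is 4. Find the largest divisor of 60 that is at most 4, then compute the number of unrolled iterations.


Largest divisor of 60 <= 4 is 4
New iterations = 60 / 4 = 15

15


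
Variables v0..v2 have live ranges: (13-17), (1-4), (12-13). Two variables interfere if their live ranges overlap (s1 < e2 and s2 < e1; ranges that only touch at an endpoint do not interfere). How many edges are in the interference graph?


Check all pairs for overlapping intervals.
Two intervals (s1,e1) and (s2,e2) overlap if s1 < e2 and s2 < e1.
v0 (13-17) vs v1..v2: overlaps none -> 0
v1 (1-4) vs v2: overlaps none -> 0
Total overlapping pairs = 0 + 0 = 0

0


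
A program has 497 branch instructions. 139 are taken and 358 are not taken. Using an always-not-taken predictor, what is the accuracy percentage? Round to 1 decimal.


Predictor: always-not-taken
Correct predictions = 358
Accuracy = 358 / 497 * 100 = 72.0%

72.0


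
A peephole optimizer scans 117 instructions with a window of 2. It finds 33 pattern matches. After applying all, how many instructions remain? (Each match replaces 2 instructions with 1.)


Each match removes 1 instructions.
Total removed = 33 * 1 = 33
Remaining = 117 - 33 = 84

84


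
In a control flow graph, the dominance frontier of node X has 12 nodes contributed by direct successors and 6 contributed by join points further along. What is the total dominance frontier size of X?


DF(X) = direct successor contributions + join point contributions
= 12 + 6 = 18

18


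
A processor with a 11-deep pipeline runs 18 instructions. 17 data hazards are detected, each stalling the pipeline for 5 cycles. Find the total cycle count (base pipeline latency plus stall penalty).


Base cycles = 11 + 18 - 1 = 28
Total stalls = 17 * 5 = 85
Total = 28 + 85 = 113

113


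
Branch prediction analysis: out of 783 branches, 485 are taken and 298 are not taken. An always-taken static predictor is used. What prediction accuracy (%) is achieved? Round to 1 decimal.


Predictor: always-taken
Correct predictions = 485
Accuracy = 485 / 783 * 100 = 61.9%

61.9


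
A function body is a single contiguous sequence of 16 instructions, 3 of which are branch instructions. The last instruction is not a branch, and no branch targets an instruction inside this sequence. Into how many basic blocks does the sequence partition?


With no in-sequence branch targets, the leaders are the first instruction plus the instruction after each branch.
Number of basic blocks = branches + 1
= 3 + 1 = 4

4


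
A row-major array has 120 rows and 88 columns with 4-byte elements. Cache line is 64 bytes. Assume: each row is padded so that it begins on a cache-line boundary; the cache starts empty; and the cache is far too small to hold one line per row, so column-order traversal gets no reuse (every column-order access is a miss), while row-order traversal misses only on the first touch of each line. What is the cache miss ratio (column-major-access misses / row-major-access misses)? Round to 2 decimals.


Each row occupies 88 * 4 = 352 bytes and starts on a line boundary, so it spans ceil(352 / 64) = 6 cache lines.
Row-major traversal misses (one per line touched): 120 * ceil(88 * 4 / 64) = 720
Column-major traversal misses (no reuse, every access misses): 120 * 88 = 10560
Ratio = 10560 / 720 = 14.67

14.67


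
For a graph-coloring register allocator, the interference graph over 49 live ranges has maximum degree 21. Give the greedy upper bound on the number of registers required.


Greedy coloring never needs more than (max_degree + 1) colors: when coloring a vertex, at most max_degree neighbors are already colored.
Upper bound = 21 + 1 = 22

22


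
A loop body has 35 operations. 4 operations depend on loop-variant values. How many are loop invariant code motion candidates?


Invariant candidates = total - loop-dependent
= 35 - 4 = 31

31


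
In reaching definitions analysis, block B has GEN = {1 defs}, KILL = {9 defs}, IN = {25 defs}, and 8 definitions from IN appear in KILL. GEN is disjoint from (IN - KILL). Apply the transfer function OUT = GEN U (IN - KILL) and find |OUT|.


IN - KILL: 25 - 8 = 17 surviving definitions
OUT = GEN + surviving = 1 + 17 = 18

18


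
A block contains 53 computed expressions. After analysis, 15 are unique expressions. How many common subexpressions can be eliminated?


CSE count = total expressions - unique expressions
= 53 - 15 = 38

38


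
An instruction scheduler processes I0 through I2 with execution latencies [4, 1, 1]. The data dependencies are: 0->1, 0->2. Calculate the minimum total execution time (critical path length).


Compute longest path through dependency graph: dist(Ik) = max over predecessors of dist + latency(Ik).
dist(I0) = latency 4 = 4
dist(I1) = dist(I0) + 1 = 4 + 1 = 5
dist(I2) = dist(I0) + 1 = 4 + 1 = 5
Critical path = max dist = 5

5


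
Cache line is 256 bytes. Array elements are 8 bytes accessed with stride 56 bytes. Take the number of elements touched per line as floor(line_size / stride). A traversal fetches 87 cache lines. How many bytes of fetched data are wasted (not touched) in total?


Elements per line = floor(256 / 56) = 4
Bytes used per line = 4 * 8 = 32
Wasted per line = 256 - 32 = 224
Total wasted = 224 * 87 = 19488

19488


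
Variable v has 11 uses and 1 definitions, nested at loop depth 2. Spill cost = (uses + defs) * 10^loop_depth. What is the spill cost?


uses + defs = 11 + 1 = 12
10^2 = 100
Spill cost = 12 * 100 = 1200

1200


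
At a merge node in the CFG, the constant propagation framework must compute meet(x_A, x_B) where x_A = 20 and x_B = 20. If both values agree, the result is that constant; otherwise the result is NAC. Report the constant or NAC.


Meet operation: if both paths give the same constant, result is that constant; if they differ, result is NAC (not-a-constant).
Path A: 20, Path B: 20 -> equal
Result: constant -> 20

20


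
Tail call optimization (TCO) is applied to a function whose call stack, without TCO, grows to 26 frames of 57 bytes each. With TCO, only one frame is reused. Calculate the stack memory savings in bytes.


Without TCO: 26 * 57 = 1482 bytes
With TCO: reuse 1 frame = 57 bytes
Savings = 1482 - 57 = 1425

1425


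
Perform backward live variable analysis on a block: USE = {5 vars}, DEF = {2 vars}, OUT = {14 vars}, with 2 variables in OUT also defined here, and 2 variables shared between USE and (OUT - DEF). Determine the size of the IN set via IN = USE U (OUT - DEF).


OUT - DEF: 14 - 2 = 12
|IN| = |USE| + |OUT - DEF| - |USE ∩ (OUT - DEF)| = 5 + 12 - 2 = 15

15


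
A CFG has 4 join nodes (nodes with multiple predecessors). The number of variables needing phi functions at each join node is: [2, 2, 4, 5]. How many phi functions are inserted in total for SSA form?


Total phi functions = sum of phi functions at each join node
= 2 + 2 + 4 + 5 = 13

13


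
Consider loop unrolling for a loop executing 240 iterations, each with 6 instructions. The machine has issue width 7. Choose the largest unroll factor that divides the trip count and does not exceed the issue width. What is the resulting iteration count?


Largest divisor of 240 <= 7 is 6
New iterations = 240 / 6 = 40

40


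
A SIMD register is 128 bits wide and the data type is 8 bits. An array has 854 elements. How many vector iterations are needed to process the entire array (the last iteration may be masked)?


Width = 128 / 8 = 16 elements per vector op
Iterations = ceil(854 / 16) = 54

54


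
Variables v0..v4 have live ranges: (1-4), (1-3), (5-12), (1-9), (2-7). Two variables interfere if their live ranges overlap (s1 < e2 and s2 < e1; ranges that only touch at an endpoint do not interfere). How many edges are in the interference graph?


Check all pairs for overlapping intervals.
Two intervals (s1,e1) and (s2,e2) overlap if s1 < e2 and s2 < e1.
v0 (1-4) vs v1..v4: overlaps v1, v3, v4 -> 3
v1 (1-3) vs v2..v4: overlaps v3, v4 -> 2
v2 (5-12) vs v3..v4: overlaps v3, v4 -> 2
v3 (1-9) vs v4: overlaps v4 -> 1
Total overlapping pairs = 3 + 2 + 2 + 1 = 8

8


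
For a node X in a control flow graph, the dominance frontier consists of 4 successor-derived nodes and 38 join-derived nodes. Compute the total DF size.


DF(X) = direct successor contributions + join point contributions
= 4 + 38 = 42

42


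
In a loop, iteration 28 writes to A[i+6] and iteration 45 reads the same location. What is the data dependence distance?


Distance = read iteration - write iteration
= 45 - 28 = 17

17


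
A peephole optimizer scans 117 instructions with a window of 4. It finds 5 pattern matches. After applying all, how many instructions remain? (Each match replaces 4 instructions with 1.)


Each match removes 3 instructions.
Total removed = 5 * 3 = 15
Remaining = 117 - 15 = 102

102


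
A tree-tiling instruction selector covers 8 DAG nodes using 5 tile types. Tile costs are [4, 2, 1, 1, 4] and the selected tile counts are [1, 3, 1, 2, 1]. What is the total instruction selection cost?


Total cost = sum(count_i * cost_i)
= 1*4 + 3*2 + 1*1 + 2*1 + 1*4
= 17

17


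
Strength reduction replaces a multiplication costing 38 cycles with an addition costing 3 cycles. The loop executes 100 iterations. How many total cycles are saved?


Per-iteration saving = 38 - 3 = 35
Total saved = 100 * 35 = 3500

3500


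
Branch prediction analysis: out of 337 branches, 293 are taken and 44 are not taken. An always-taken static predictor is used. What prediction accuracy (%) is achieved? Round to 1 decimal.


Predictor: always-taken
Correct predictions = 293
Accuracy = 293 / 337 * 100 = 86.9%

86.9


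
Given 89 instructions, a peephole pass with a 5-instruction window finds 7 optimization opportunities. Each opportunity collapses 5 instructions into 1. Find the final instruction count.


Each match removes 4 instructions.
Total removed = 7 * 4 = 28
Remaining = 89 - 28 = 61

61


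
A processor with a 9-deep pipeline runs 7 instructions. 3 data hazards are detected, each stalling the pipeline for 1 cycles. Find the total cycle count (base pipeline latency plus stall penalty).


Base cycles = 9 + 7 - 1 = 15
Total stalls = 3 * 1 = 3
Total = 15 + 3 = 18

18


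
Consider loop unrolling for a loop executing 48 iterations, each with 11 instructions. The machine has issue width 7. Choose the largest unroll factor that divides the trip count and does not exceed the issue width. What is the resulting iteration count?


Largest divisor of 48 <= 7 is 6
New iterations = 48 / 6 = 8

8


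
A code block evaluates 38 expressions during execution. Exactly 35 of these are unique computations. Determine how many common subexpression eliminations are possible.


CSE count = total expressions - unique expressions
= 38 - 35 = 3

3


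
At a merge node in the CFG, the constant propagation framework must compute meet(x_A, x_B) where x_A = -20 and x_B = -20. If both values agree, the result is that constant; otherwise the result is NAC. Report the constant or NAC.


Meet operation: if both paths give the same constant, result is that constant; if they differ, result is NAC (not-a-constant).
Path A: -20, Path B: -20 -> equal
Result: constant -> -20

-20


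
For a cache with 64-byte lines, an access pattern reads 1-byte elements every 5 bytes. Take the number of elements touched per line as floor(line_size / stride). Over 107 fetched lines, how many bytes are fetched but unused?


Elements per line = floor(64 / 5) = 12
Bytes used per line = 12 * 1 = 12
Wasted per line = 64 - 12 = 52
Total wasted = 52 * 107 = 5564

5564


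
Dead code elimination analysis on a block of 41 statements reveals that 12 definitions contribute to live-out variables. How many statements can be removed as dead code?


Dead code = total statements - live definitions
= 41 - 12 = 29

29


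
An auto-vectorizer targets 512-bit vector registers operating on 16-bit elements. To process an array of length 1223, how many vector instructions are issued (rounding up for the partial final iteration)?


Width = 512 / 16 = 32 elements per vector op
Iterations = ceil(1223 / 32) = 39

39


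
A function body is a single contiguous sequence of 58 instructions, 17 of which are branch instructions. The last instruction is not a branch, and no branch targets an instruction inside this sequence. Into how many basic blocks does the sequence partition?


With no in-sequence branch targets, the leaders are the first instruction plus the instruction after each branch.
Number of basic blocks = branches + 1
= 17 + 1 = 18

18


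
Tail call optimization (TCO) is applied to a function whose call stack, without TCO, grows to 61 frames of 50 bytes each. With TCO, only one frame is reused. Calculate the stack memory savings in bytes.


Without TCO: 61 * 50 = 3050 bytes
With TCO: reuse 1 frame = 50 bytes
Savings = 3050 - 50 = 3000

3000


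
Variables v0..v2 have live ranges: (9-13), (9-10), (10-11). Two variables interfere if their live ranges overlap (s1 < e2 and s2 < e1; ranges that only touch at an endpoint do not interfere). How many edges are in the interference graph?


Check all pairs for overlapping intervals.
Two intervals (s1,e1) and (s2,e2) overlap if s1 < e2 and s2 < e1.
v0 (9-13) vs v1..v2: overlaps v1, v2 -> 2
v1 (9-10) vs v2: overlaps none -> 0
Total overlapping pairs = 2 + 0 = 2

2


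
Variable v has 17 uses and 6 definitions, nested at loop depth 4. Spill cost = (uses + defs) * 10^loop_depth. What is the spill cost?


uses + defs = 17 + 6 = 23
10^4 = 10000
Spill cost = 23 * 10000 = 230000

230000


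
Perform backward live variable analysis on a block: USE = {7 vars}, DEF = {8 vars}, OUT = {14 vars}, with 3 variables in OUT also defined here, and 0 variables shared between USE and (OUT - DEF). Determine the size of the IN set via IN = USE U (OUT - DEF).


OUT - DEF: 14 - 3 = 11
|IN| = |USE| + |OUT - DEF| - |USE ∩ (OUT - DEF)| = 7 + 11 - 0 = 18

18


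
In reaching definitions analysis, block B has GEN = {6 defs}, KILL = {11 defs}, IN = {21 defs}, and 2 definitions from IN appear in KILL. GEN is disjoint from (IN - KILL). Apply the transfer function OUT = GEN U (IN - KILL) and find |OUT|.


IN - KILL: 21 - 2 = 19 surviving definitions
OUT = GEN + surviving = 6 + 19 = 25

25


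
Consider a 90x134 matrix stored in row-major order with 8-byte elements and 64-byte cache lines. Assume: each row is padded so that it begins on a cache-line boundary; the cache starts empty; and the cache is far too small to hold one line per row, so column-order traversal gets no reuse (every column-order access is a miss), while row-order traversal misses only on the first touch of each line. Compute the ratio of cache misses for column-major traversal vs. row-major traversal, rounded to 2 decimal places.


Each row occupies 134 * 8 = 1072 bytes and starts on a line boundary, so it spans ceil(1072 / 64) = 17 cache lines.
Row-major traversal misses (one per line touched): 90 * ceil(134 * 8 / 64) = 1530
Column-major traversal misses (no reuse, every access misses): 90 * 134 = 12060
Ratio = 12060 / 1530 = 7.88

7.88


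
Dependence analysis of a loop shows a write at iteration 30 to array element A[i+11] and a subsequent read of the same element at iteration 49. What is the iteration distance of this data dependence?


Distance = read iteration - write iteration
= 49 - 30 = 19

19


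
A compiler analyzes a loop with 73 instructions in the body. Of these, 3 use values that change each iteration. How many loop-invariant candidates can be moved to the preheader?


Invariant candidates = total - loop-dependent
= 73 - 3 = 70

70


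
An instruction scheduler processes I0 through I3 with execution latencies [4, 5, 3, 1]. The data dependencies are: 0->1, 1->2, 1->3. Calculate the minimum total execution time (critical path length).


Compute longest path through dependency graph: dist(Ik) = max over predecessors of dist + latency(Ik).
dist(I0) = latency 4 = 4
dist(I1) = dist(I0) + 5 = 4 + 5 = 9
dist(I2) = dist(I1) + 3 = 9 + 3 = 12
dist(I3) = dist(I1) + 1 = 9 + 1 = 10
Critical path = max dist = 12

12


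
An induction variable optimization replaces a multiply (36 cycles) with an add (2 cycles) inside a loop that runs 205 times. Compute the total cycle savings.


Per-iteration saving = 36 - 2 = 34
Total saved = 205 * 34 = 6970

6970


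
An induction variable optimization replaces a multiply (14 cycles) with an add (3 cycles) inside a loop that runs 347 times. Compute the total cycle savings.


Per-iteration saving = 14 - 3 = 11
Total saved = 347 * 11 = 3817

3817


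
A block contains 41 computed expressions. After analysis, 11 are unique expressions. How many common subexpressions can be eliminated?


CSE count = total expressions - unique expressions
= 41 - 11 = 30

30


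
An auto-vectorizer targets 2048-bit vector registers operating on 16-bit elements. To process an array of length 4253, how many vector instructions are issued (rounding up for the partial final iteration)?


Width = 2048 / 16 = 128 elements per vector op
Iterations = ceil(4253 / 128) = 34

34


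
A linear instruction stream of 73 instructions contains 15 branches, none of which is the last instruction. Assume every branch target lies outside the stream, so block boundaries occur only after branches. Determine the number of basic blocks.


With no in-sequence branch targets, the leaders are the first instruction plus the instruction after each branch.
Number of basic blocks = branches + 1
= 15 + 1 = 16

16


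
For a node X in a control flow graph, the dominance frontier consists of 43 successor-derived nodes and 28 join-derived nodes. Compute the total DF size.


DF(X) = direct successor contributions + join point contributions
= 43 + 28 = 71

71


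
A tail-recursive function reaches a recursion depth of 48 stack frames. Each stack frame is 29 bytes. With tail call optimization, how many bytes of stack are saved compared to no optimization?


Without TCO: 48 * 29 = 1392 bytes
With TCO: reuse 1 frame = 29 bytes
Savings = 1392 - 29 = 1363

1363


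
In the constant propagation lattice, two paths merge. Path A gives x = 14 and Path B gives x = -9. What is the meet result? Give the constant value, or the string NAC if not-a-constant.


Meet operation: if both paths give the same constant, result is that constant; if they differ, result is NAC (not-a-constant).
Path A: 14, Path B: -9 -> differ
Result: not-a-constant -> NAC

NAC


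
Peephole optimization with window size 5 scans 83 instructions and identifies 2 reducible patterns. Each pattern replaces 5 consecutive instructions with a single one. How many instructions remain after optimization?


Each match removes 4 instructions.
Total removed = 2 * 4 = 8
Remaining = 83 - 8 = 75

75


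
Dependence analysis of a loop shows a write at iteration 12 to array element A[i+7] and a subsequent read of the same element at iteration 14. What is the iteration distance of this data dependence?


Distance = read iteration - write iteration
= 14 - 12 = 2

2


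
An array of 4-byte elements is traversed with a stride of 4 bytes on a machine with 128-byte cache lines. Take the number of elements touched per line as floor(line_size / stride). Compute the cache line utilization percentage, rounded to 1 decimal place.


Elements per cache line = floor(128 / 4) = 32
Bytes used = 32 * 4 = 128
Utilization = 128 / 128 * 100 = 100.0%

100.0


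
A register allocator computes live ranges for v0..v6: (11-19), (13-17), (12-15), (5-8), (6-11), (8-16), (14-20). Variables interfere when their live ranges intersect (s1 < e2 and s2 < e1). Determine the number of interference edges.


Check all pairs for overlapping intervals.
Two intervals (s1,e1) and (s2,e2) overlap if s1 < e2 and s2 < e1.
v0 (11-19) vs v1..v6: overlaps v1, v2, v5, v6 -> 4
v1 (13-17) vs v2..v6: overlaps v2, v5, v6 -> 3
v2 (12-15) vs v3..v6: overlaps v5, v6 -> 2
v3 (5-8) vs v4..v6: overlaps v4 -> 1
v4 (6-11) vs v5..v6: overlaps v5 -> 1
v5 (8-16) vs v6: overlaps v6 -> 1
Total overlapping pairs = 4 + 3 + 2 + 1 + 1 + 1 = 12

12


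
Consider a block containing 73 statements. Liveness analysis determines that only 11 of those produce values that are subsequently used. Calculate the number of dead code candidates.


Dead code = total statements - live definitions
= 73 - 11 = 62

62


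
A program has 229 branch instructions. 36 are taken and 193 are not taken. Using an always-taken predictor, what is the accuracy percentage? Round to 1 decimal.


Predictor: always-taken
Correct predictions = 36
Accuracy = 36 / 229 * 100 = 15.7%

15.7


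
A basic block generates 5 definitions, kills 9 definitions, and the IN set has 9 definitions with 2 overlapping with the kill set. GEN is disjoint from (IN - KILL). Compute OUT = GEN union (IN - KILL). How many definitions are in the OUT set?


IN - KILL: 9 - 2 = 7 surviving definitions
OUT = GEN + surviving = 5 + 7 = 12

12


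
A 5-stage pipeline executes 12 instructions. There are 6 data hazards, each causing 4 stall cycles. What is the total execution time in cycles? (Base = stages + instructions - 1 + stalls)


Base cycles = 5 + 12 - 1 = 16
Total stalls = 6 * 4 = 24
Total = 16 + 24 = 40

40


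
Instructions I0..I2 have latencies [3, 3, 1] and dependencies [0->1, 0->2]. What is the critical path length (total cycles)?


Compute longest path through dependency graph: dist(Ik) = max over predecessors of dist + latency(Ik).
dist(I0) = latency 3 = 3
dist(I1) = dist(I0) + 3 = 3 + 3 = 6
dist(I2) = dist(I0) + 1 = 3 + 1 = 4
Critical path = max dist = 6

6


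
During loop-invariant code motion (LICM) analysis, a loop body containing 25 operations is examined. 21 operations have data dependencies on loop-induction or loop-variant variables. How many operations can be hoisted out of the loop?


Invariant candidates = total - loop-dependent
= 25 - 21 = 4

4


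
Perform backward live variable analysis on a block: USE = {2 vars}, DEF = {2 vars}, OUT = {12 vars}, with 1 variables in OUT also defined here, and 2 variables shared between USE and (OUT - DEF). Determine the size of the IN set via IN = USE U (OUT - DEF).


OUT - DEF: 12 - 1 = 11
|IN| = |USE| + |OUT - DEF| - |USE ∩ (OUT - DEF)| = 2 + 11 - 2 = 11

11


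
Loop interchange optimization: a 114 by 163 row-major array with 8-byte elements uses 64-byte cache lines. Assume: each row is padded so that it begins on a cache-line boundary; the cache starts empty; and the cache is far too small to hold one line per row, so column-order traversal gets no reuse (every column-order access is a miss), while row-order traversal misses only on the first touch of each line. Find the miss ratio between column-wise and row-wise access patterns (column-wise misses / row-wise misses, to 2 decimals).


Each row occupies 163 * 8 = 1304 bytes and starts on a line boundary, so it spans ceil(1304 / 64) = 21 cache lines.
Row-major traversal misses (one per line touched): 114 * ceil(163 * 8 / 64) = 2394
Column-major traversal misses (no reuse, every access misses): 114 * 163 = 18582
Ratio = 18582 / 2394 = 7.76

7.76


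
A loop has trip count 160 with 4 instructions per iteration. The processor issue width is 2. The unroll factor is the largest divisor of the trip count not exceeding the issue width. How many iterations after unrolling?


Largest divisor of 160 <= 2 is 2
New iterations = 160 / 2 = 80

80


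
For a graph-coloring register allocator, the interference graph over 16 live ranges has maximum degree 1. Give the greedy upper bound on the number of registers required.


Greedy coloring never needs more than (max_degree + 1) colors: when coloring a vertex, at most max_degree neighbors are already colored.
Upper bound = 1 + 1 = 2

2
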